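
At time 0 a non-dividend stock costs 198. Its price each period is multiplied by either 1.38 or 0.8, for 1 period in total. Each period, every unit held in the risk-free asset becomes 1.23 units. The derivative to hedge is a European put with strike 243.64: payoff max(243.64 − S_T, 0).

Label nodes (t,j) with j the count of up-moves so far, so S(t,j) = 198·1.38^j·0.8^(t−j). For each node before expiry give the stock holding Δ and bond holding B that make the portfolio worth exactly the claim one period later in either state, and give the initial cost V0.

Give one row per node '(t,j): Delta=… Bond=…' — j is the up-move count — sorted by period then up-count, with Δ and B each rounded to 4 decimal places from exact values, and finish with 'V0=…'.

Risk-neutral probability p* = (R−d)/(u−d) = (1.23−0.8)/(1.38−0.8) = 0.7414.
Terminal payoffs: V(1,0)=85.2400, V(1,1)=0.0000
Node (0,0) S=198.0000: V=(p*·0.0000+(1−p*)·85.2400)/1.23=17.9226; Δ=(0.0000−85.2400)/(273.2400−158.4000)=-0.7423; B=V−Δ·S=164.8881
Self-financing check: at every node Δ·S+B equals the discounted successor values.

(0,0): Delta=-0.7423 Bond=164.8881
V0=17.9226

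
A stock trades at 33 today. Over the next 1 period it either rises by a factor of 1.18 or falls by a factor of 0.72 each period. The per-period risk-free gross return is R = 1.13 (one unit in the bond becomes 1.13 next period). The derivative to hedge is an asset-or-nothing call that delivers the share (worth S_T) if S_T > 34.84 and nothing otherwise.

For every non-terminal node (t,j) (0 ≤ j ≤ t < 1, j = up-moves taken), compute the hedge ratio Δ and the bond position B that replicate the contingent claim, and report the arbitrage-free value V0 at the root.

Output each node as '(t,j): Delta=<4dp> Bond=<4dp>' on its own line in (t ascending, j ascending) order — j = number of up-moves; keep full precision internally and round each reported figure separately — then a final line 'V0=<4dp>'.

Since d<R<u, set p* = (R−d)/(u−d) = 0.8913; price each node as the discounted p*-expectation of its children.
Terminal payoffs: V(1,0)=0.0000, V(1,1)=38.9400
Node (0,0) S=33.0000: V=(p*·38.9400+(1−p*)·0.0000)/1.13=30.7145; Δ=(38.9400−0.0000)/(38.9400−23.7600)=2.5652; B=V−Δ·S=-53.9377
Self-financing check: at every node Δ·S+B equals the discounted successor values.

(0,0): Delta=2.5652 Bond=-53.9377
V0=30.7145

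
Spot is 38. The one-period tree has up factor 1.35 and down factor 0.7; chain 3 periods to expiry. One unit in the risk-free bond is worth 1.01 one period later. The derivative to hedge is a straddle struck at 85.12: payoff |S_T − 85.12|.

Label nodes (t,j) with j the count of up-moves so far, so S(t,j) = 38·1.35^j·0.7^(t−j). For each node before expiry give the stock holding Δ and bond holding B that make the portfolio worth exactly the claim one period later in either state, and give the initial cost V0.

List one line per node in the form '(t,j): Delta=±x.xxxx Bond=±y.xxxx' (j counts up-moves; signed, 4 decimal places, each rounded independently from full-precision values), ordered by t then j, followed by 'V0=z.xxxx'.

Risk-neutral probability p* = (R−d)/(u−d) = (1.01−0.7)/(1.35−0.7) = 0.4769.
Payoff layer (t=3): V(3,0)=72.0860, V(3,1)=59.9830, V(3,2)=36.6415, V(3,3)=8.3743
(2,0): S=18.6200. Δ = (V_up−V_dn)/(S_up−S_dn) = (59.9830−72.0860)/(25.1370−13.0340) = -1.0000. V = [p*·59.9830 + (1−p*)·72.0860]/1.01 = 65.6572. B = V − Δ·S = 84.2772.
(2,1): S=35.9100. Δ = (V_up−V_dn)/(S_up−S_dn) = (36.6415−59.9830)/(48.4785−25.1370) = -1.0000. V = [p*·36.6415 + (1−p*)·59.9830]/1.01 = 48.3672. B = V − Δ·S = 84.2772.
(2,2): S=69.2550. Δ = (V_up−V_dn)/(S_up−S_dn) = (8.3743−36.6415)/(93.4943−48.4785) = -0.6279. V = [p*·8.3743 + (1−p*)·36.6415]/1.01 = 22.9309. B = V − Δ·S = 66.4190.
(1,0): S=26.6000. Δ = (V_up−V_dn)/(S_up−S_dn) = (48.3672−65.6572)/(35.9100−18.6200) = -1.0000. V = [p*·48.3672 + (1−p*)·65.6572]/1.01 = 56.8428. B = V − Δ·S = 83.4428.
(1,1): S=51.3000. Δ = (V_up−V_dn)/(S_up−S_dn) = (22.9309−48.3672)/(69.2550−35.9100) = -0.7628. V = [p*·22.9309 + (1−p*)·48.3672]/1.01 = 35.8773. B = V − Δ·S = 75.0101.
(0,0): S=38.0000. Δ = (V_up−V_dn)/(S_up−S_dn) = (35.8773−56.8428)/(51.3000−26.6000) = -0.8488. V = [p*·35.8773 + (1−p*)·56.8428]/1.01 = 46.3801. B = V − Δ·S = 78.6347.
Self-financing check: at every node Δ·S+B equals the discounted successor values.

(0,0): Delta=-0.8488 Bond=78.6347
(1,0): Delta=-1.0000 Bond=83.4428
(1,1): Delta=-0.7628 Bond=75.0101
(2,0): Delta=-1.0000 Bond=84.2772
(2,1): Delta=-1.0000 Bond=84.2772
(2,2): Delta=-0.6279 Bond=66.4190
V0=46.3801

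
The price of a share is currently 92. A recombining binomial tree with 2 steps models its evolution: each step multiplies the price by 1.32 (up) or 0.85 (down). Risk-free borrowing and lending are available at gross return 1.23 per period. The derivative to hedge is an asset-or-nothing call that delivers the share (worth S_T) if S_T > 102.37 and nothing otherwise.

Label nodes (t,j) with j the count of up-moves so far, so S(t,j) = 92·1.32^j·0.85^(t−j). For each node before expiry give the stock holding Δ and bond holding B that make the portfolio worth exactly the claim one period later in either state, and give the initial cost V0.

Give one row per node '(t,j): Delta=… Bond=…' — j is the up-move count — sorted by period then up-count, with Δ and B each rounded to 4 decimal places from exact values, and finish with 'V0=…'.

Under the risk-neutral measure, an up-move has probability p* = (R−d)/(u−d) = 0.8085 and values discount at R = 1.23.
Terminal payoffs: V(2,0)=0.0000, V(2,1)=103.2240, V(2,2)=160.3008
(1,0): S=78.2000. Δ = (V_up−V_dn)/(S_up−S_dn) = (103.2240−0.0000)/(103.2240−66.4700) = 2.8085. V = [p*·103.2240 + (1−p*)·0.0000]/1.23 = 67.8518. B = V − Δ·S = -151.7737.
(1,1): S=121.4400. Δ = (V_up−V_dn)/(S_up−S_dn) = (160.3008−103.2240)/(160.3008−103.2240) = 1.0000. V = [p*·160.3008 + (1−p*)·103.2240]/1.23 = 121.4400. B = V − Δ·S = 0.0000.
(0,0): S=92.0000. Δ = (V_up−V_dn)/(S_up−S_dn) = (121.4400−67.8518)/(121.4400−78.2000) = 1.2393. V = [p*·121.4400 + (1−p*)·67.8518]/1.23 = 90.3890. B = V − Δ·S = -23.6285.
The time-0 hedge costs 90.3890, which is the no-arbitrage price.

(0,0): Delta=1.2393 Bond=-23.6285
(1,0): Delta=2.8085 Bond=-151.7737
(1,1): Delta=1.0000 Bond=0.0000
V0=90.3890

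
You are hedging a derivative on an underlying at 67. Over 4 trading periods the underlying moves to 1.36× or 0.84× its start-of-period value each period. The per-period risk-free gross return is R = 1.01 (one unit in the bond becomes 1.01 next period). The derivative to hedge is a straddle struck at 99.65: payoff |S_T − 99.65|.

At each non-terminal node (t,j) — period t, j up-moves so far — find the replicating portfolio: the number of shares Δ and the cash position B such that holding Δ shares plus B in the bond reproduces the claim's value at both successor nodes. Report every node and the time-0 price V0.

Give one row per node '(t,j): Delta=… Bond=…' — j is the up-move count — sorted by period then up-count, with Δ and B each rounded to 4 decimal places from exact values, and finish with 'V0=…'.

No-arbitrage ⇒ martingale measure with p* = (R−d)/(u−d) = 0.3269.
Terminal payoffs: V(4,0)=66.2926, V(4,1)=45.6428, V(4,2)=12.2098, V(4,3)=41.9199, V(4,4)=129.5584
Node (3,0) S=39.7112: V=(p*·45.6428+(1−p*)·66.2926)/1.01=58.9522; Δ=(45.6428−66.2926)/(54.0072−33.3574)=-1.0000; B=V−Δ·S=98.6634
Node (3,1) S=64.2943: V=(p*·12.2098+(1−p*)·45.6428)/1.01=34.3691; Δ=(12.2098−45.6428)/(87.4402−54.0072)=-1.0000; B=V−Δ·S=98.6634
Node (3,2) S=104.0955: V=(p*·41.9199+(1−p*)·12.2098)/1.01=21.7056; Δ=(41.9199−12.2098)/(141.5699−87.4402)=0.5489; B=V−Δ·S=-35.4291
Node (3,3) S=168.5356: V=(p*·129.5584+(1−p*)·41.9199)/1.01=69.8722; Δ=(129.5584−41.9199)/(229.2084−141.5699)=1.0000; B=V−Δ·S=-98.6634
Node (2,0) S=47.2752: V=(p*·34.3691+(1−p*)·58.9522)/1.01=50.4113; Δ=(34.3691−58.9522)/(64.2943−39.7112)=-1.0000; B=V−Δ·S=97.6865
Node (2,1) S=76.5408: V=(p*·21.7056+(1−p*)·34.3691)/1.01=29.9298; Δ=(21.7056−34.3691)/(104.0955−64.2943)=-0.3182; B=V−Δ·S=54.2826
Node (2,2) S=123.9232: V=(p*·69.8722+(1−p*)·21.7056)/1.01=37.0816; Δ=(69.8722−21.7056)/(168.5356−104.0955)=0.7475; B=V−Δ·S=-55.5464
Node (1,0) S=56.2800: V=(p*·29.9298+(1−p*)·50.4113)/1.01=43.2826; Δ=(29.9298−50.4113)/(76.5408−47.2752)=-0.6998; B=V−Δ·S=82.6701
Node (1,1) S=91.1200: V=(p*·37.0816+(1−p*)·29.9298)/1.01=31.9484; Δ=(37.0816−29.9298)/(123.9232−76.5408)=0.1509; B=V−Δ·S=18.1950
Node (0,0) S=67.0000: V=(p*·31.9484+(1−p*)·43.2826)/1.01=39.1853; Δ=(31.9484−43.2826)/(91.1200−56.2800)=-0.3253; B=V−Δ·S=60.9819
Self-financing check: at every node Δ·S+B equals the discounted successor values.

(0,0): Delta=-0.3253 Bond=60.9819
(1,0): Delta=-0.6998 Bond=82.6701
(1,1): Delta=0.1509 Bond=18.1950
(2,0): Delta=-1.0000 Bond=97.6865
(2,1): Delta=-0.3182 Bond=54.2826
(2,2): Delta=0.7475 Bond=-55.5464
(3,0): Delta=-1.0000 Bond=98.6634
(3,1): Delta=-1.0000 Bond=98.6634
(3,2): Delta=0.5489 Bond=-35.4291
(3,3): Delta=1.0000 Bond=-98.6634
V0=39.1853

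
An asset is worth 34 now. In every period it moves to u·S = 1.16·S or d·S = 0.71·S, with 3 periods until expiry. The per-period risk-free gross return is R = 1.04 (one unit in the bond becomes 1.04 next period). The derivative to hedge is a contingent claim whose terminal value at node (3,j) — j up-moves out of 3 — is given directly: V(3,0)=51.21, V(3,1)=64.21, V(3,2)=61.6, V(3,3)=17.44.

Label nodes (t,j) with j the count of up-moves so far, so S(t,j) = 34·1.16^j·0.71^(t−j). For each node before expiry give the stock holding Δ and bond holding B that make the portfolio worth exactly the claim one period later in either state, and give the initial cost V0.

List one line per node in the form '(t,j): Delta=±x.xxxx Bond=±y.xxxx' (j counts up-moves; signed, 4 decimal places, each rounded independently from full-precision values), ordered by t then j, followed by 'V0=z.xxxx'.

(0,0): Delta=-1.4409 Bond=88.4582
(1,0): Delta=0.1374 Bond=53.8957
(1,1): Delta=-1.7922 Bond=105.8514
(2,0): Delta=1.6855 Bond=29.5182
(2,1): Delta=-0.2071 Bond=65.7000
(2,2): Delta=-2.1450 Bond=126.2256
V0=39.4678

The replicating-portfolio and risk-neutral prices coincide; use p* = (1.04−0.71)/(1.16−0.71) = 0.7333 for the latter.
Terminal payoffs: V(3,0)=51.2100, V(3,1)=64.2100, V(3,2)=61.6000, V(3,3)=17.4400
Node (2,0) S=17.1394: V=(p*·64.2100+(1−p*)·51.2100)/1.04=58.4071; Δ=(64.2100−51.2100)/(19.8817−12.1690)=1.6855; B=V−Δ·S=29.5182
Node (2,1) S=28.0024: V=(p*·61.6000+(1−p*)·64.2100)/1.04=59.9000; Δ=(61.6000−64.2100)/(32.4828−19.8817)=-0.2071; B=V−Δ·S=65.7000
Node (2,2) S=45.7504: V=(p*·17.4400+(1−p*)·61.6000)/1.04=28.0923; Δ=(17.4400−61.6000)/(53.0705−32.4828)=-2.1450; B=V−Δ·S=126.2256
Node (1,0) S=24.1400: V=(p*·59.9000+(1−p*)·58.4071)/1.04=57.2133; Δ=(59.9000−58.4071)/(28.0024−17.1394)=0.1374; B=V−Δ·S=53.8957
Node (1,1) S=39.4400: V=(p*·28.0923+(1−p*)·59.9000)/1.04=35.1677; Δ=(28.0923−59.9000)/(45.7504−28.0024)=-1.7922; B=V−Δ·S=105.8514
Node (0,0) S=34.0000: V=(p*·35.1677+(1−p*)·57.2133)/1.04=39.4678; Δ=(35.1677−57.2133)/(39.4400−24.1400)=-1.4409; B=V−Δ·S=88.4582
Check: Δ(0,0)·S0 + B(0,0) = 39.4678 = V0.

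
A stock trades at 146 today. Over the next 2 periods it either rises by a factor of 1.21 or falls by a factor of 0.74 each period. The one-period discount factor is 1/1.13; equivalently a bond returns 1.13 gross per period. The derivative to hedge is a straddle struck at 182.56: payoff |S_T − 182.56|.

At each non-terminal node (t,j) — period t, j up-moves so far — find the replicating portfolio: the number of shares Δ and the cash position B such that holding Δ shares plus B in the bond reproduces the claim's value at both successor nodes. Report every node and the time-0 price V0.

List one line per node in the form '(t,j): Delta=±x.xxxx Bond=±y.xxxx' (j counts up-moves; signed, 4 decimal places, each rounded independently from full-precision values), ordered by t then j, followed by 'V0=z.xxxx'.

(0,0): Delta=-0.3323 Bond=79.1289
(1,0): Delta=-1.0000 Bond=161.5575
(1,1): Delta=-0.2485 Bond=74.6173
V0=30.6179

The replicating-portfolio and risk-neutral prices coincide; use p* = (1.13−0.74)/(1.21−0.74) = 0.8298 for the latter.
Terminal payoffs: V(2,0)=102.6104, V(2,1)=51.8316, V(2,2)=31.1986
Node (1,0) S=108.0400: V=(p*·51.8316+(1−p*)·102.6104)/1.13=53.5175; Δ=(51.8316−102.6104)/(130.7284−79.9496)=-1.0000; B=V−Δ·S=161.5575
Node (1,1) S=176.6600: V=(p*·31.1986+(1−p*)·51.8316)/1.13=30.7173; Δ=(31.1986−51.8316)/(213.7586−130.7284)=-0.2485; B=V−Δ·S=74.6173
Node (0,0) S=146.0000: V=(p*·30.7173+(1−p*)·53.5175)/1.13=30.6179; Δ=(30.7173−53.5175)/(176.6600−108.0400)=-0.3323; B=V−Δ·S=79.1289
Root portfolio cost Δ·146+B reproduces V0=30.6179.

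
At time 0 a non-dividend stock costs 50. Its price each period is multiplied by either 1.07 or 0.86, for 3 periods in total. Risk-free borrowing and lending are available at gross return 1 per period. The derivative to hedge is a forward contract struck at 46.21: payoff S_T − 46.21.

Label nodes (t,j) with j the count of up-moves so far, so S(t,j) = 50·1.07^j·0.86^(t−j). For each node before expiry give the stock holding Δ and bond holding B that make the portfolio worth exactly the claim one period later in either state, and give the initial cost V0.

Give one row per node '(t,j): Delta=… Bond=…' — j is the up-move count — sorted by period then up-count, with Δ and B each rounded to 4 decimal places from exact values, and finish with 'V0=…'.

No-arbitrage ⇒ martingale measure with p* = (R−d)/(u−d) = 0.6667.
Terminal values V(3,·): V(3,0)=-14.4072, V(3,1)=-6.6414, V(3,2)=3.0207, V(3,3)=15.0422
Node (2,0) S=36.9800: V=(p*·-6.6414+(1−p*)·-14.4072)/1=-9.2300; Δ=(-6.6414−-14.4072)/(39.5686−31.8028)=1.0000; B=V−Δ·S=-46.2100
Node (2,1) S=46.0100: V=(p*·3.0207+(1−p*)·-6.6414)/1=-0.2000; Δ=(3.0207−-6.6414)/(49.2307−39.5686)=1.0000; B=V−Δ·S=-46.2100
Node (2,2) S=57.2450: V=(p*·15.0422+(1−p*)·3.0207)/1=11.0350; Δ=(15.0422−3.0207)/(61.2522−49.2307)=1.0000; B=V−Δ·S=-46.2100
Node (1,0) S=43.0000: V=(p*·-0.2000+(1−p*)·-9.2300)/1=-3.2100; Δ=(-0.2000−-9.2300)/(46.0100−36.9800)=1.0000; B=V−Δ·S=-46.2100
Node (1,1) S=53.5000: V=(p*·11.0350+(1−p*)·-0.2000)/1=7.2900; Δ=(11.0350−-0.2000)/(57.2450−46.0100)=1.0000; B=V−Δ·S=-46.2100
Node (0,0) S=50.0000: V=(p*·7.2900+(1−p*)·-3.2100)/1=3.7900; Δ=(7.2900−-3.2100)/(53.5000−43.0000)=1.0000; B=V−Δ·S=-46.2100
Self-financing check: at every node Δ·S+B equals the discounted successor values.

(0,0): Delta=1.0000 Bond=-46.2100
(1,0): Delta=1.0000 Bond=-46.2100
(1,1): Delta=1.0000 Bond=-46.2100
(2,0): Delta=1.0000 Bond=-46.2100
(2,1): Delta=1.0000 Bond=-46.2100
(2,2): Delta=1.0000 Bond=-46.2100
V0=3.7900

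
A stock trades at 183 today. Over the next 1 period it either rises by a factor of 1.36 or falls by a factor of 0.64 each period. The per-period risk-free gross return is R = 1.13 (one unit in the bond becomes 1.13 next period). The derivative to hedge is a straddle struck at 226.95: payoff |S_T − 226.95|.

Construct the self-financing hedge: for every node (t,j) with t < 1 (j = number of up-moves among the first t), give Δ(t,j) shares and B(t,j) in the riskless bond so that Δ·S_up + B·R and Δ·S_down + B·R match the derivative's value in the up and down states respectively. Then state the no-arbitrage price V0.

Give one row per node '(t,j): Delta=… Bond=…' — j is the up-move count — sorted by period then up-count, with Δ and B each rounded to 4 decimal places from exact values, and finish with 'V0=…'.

(0,0): Delta=-0.6671 Bond=166.3392
V0=44.2559

Since d<R<u, set p* = (R−d)/(u−d) = 0.6806; price each node as the discounted p*-expectation of its children.
Terminal payoffs: V(1,0)=109.8300, V(1,1)=21.9300
(0,0): S=183.0000. Δ = (V_up−V_dn)/(S_up−S_dn) = (21.9300−109.8300)/(248.8800−117.1200) = -0.6671. V = [p*·21.9300 + (1−p*)·109.8300]/1.13 = 44.2559. B = V − Δ·S = 166.3392.
Check: Δ(0,0)·S0 + B(0,0) = 44.2559 = V0.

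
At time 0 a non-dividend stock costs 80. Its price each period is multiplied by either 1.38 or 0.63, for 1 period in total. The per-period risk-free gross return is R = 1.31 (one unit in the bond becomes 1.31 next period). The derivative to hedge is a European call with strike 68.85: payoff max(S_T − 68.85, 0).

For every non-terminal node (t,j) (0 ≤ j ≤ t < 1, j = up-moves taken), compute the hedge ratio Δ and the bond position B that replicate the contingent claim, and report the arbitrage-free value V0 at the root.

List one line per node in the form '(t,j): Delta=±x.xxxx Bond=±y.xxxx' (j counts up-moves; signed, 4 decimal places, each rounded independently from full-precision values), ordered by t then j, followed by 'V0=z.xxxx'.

The replicating-portfolio and risk-neutral prices coincide; use p* = (1.31−0.63)/(1.38−0.63) = 0.9067 for the latter.
Terminal payoffs: V(1,0)=0.0000, V(1,1)=41.5500
(0,0): S=80.0000. Δ = (V_up−V_dn)/(S_up−S_dn) = (41.5500−0.0000)/(110.4000−50.4000) = 0.6925. V = [p*·41.5500 + (1−p*)·0.0000]/1.31 = 28.7573. B = V − Δ·S = -26.6427.
The time-0 hedge costs 28.7573, which is the no-arbitrage price.

(0,0): Delta=0.6925 Bond=-26.6427
V0=28.7573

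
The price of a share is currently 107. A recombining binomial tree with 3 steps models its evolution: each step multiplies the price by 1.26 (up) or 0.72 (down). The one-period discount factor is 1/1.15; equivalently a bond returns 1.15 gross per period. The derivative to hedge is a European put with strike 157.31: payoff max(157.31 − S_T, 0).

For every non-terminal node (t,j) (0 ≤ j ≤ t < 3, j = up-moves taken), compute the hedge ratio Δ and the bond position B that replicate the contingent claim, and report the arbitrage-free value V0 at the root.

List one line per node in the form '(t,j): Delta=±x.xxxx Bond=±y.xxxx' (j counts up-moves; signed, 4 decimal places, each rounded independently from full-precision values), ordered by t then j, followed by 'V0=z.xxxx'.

Since d<R<u, set p* = (R−d)/(u−d) = 0.7963; price each node as the discounted p*-expectation of its children.
Payoff layer (t=3): V(3,0)=117.3725, V(3,1)=87.4193, V(3,2)=35.0013, V(3,3)=0.0000
(2,0): S=55.4688. Δ = (V_up−V_dn)/(S_up−S_dn) = (87.4193−117.3725)/(69.8907−39.9375) = -1.0000. V = [p*·87.4193 + (1−p*)·117.3725]/1.15 = 81.3225. B = V − Δ·S = 136.7913.
(2,1): S=97.0704. Δ = (V_up−V_dn)/(S_up−S_dn) = (35.0013−87.4193)/(122.3087−69.8907) = -1.0000. V = [p*·35.0013 + (1−p*)·87.4193]/1.15 = 39.7209. B = V − Δ·S = 136.7913.
(2,2): S=169.8732. Δ = (V_up−V_dn)/(S_up−S_dn) = (0.0000−35.0013)/(214.0402−122.3087) = -0.3816. V = [p*·0.0000 + (1−p*)·35.0013]/1.15 = 6.1999. B = V − Δ·S = 71.0171.
(1,0): S=77.0400. Δ = (V_up−V_dn)/(S_up−S_dn) = (39.7209−81.3225)/(97.0704−55.4688) = -1.0000. V = [p*·39.7209 + (1−p*)·81.3225]/1.15 = 41.9090. B = V − Δ·S = 118.9490.
(1,1): S=134.8200. Δ = (V_up−V_dn)/(S_up−S_dn) = (6.1999−39.7209)/(169.8732−97.0704) = -0.4604. V = [p*·6.1999 + (1−p*)·39.7209]/1.15 = 11.3289. B = V − Δ·S = 73.4048.
(0,0): S=107.0000. Δ = (V_up−V_dn)/(S_up−S_dn) = (11.3289−41.9090)/(134.8200−77.0400) = -0.5292. V = [p*·11.3289 + (1−p*)·41.9090]/1.15 = 15.2680. B = V − Δ·S = 71.8977.
Check: Δ(0,0)·S0 + B(0,0) = 15.2680 = V0.

(0,0): Delta=-0.5292 Bond=71.8977
(1,0): Delta=-1.0000 Bond=118.9490
(1,1): Delta=-0.4604 Bond=73.4048
(2,0): Delta=-1.0000 Bond=136.7913
(2,1): Delta=-1.0000 Bond=136.7913
(2,2): Delta=-0.3816 Bond=71.0171
V0=15.2680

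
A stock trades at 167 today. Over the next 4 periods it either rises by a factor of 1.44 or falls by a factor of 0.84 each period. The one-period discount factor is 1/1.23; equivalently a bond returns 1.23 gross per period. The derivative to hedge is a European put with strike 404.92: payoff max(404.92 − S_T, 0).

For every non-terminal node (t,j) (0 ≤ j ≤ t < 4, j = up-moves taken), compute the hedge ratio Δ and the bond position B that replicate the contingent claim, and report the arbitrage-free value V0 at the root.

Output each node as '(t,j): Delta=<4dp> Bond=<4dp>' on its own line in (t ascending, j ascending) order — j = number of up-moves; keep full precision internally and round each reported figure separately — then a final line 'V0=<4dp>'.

Risk-neutral probability p* = (R−d)/(u−d) = (1.23−0.84)/(1.44−0.84) = 0.6500.
Terminal values V(4,·): V(4,0)=321.7755, V(4,1)=262.3865, V(4,2)=160.5769, V(4,3)=0.0000, V(4,4)=0.0000
  t=3,j=0: stock 98.9816 → up 142.5335 (V=262.3865), down 83.1445 (V=321.7755). Price 230.2217; hedge Δ=-1.0000, bond B=329.2033.
  t=3,j=1: stock 169.6827 → up 244.3431 (V=160.5769), down 142.5335 (V=262.3865). Price 159.5206; hedge Δ=-1.0000, bond B=329.2033.
  t=3,j=2: stock 290.8846 → up 418.8738 (V=0.0000), down 244.3431 (V=160.5769). Price 45.6926; hedge Δ=-0.9200, bond B=313.3208.
  t=3,j=3: stock 498.6593 → up 718.0694 (V=0.0000), down 418.8738 (V=0.0000). Price 0.0000; hedge Δ=0.0000, bond B=0.0000.
  t=2,j=0: stock 117.8352 → up 169.6827 (V=159.5206), down 98.9816 (V=230.2217). Price 149.8097; hedge Δ=-1.0000, bond B=267.6449.
  t=2,j=1: stock 202.0032 → up 290.8846 (V=45.6926), down 169.6827 (V=159.5206). Price 69.5385; hedge Δ=-0.9392, bond B=259.2518.
  t=2,j=2: stock 346.2912 → up 498.6593 (V=0.0000), down 290.8846 (V=45.6926). Price 13.0020; hedge Δ=-0.2199, bond B=89.1563.
  t=1,j=0: stock 140.2800 → up 202.0032 (V=69.5385), down 117.8352 (V=149.8097). Price 79.3768; hedge Δ=-0.9537, bond B=213.1621.
  t=1,j=1: stock 240.4800 → up 346.2912 (V=13.0020), down 202.0032 (V=69.5385). Price 26.6583; hedge Δ=-0.3918, bond B=120.8860.
  t=0,j=0: stock 167.0000 → up 240.4800 (V=26.6583), down 140.2800 (V=79.3768). Price 36.6746; hedge Δ=-0.5261, bond B=124.5387.
Each (Δ,B) replicates both successor values, so the strategy is self-financing and V0 is arbitrage-free.

(0,0): Delta=-0.5261 Bond=124.5387
(1,0): Delta=-0.9537 Bond=213.1621
(1,1): Delta=-0.3918 Bond=120.8860
(2,0): Delta=-1.0000 Bond=267.6449
(2,1): Delta=-0.9392 Bond=259.2518
(2,2): Delta=-0.2199 Bond=89.1563
(3,0): Delta=-1.0000 Bond=329.2033
(3,1): Delta=-1.0000 Bond=329.2033
(3,2): Delta=-0.9200 Bond=313.3208
(3,3): Delta=0.0000 Bond=0.0000
V0=36.6746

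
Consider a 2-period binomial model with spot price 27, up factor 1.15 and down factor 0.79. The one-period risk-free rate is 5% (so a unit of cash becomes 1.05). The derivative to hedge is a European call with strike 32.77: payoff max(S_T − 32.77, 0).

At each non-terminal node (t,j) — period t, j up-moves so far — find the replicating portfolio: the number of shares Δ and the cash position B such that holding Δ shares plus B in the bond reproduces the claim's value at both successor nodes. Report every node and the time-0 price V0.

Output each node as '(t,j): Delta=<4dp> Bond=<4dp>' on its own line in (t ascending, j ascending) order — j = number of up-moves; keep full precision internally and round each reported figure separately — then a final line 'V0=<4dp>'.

Risk-neutral probability p* = (R−d)/(u−d) = (1.05−0.79)/(1.15−0.79) = 0.7222.
At expiry t=2: V(2,0)=0.0000, V(2,1)=0.0000, V(2,2)=2.9375
Node (1,0) S=21.3300: V=(p*·0.0000+(1−p*)·0.0000)/1.05=0.0000; Δ=(0.0000−0.0000)/(24.5295−16.8507)=0.0000; B=V−Δ·S=0.0000
Node (1,1) S=31.0500: V=(p*·2.9375+(1−p*)·0.0000)/1.05=2.0205; Δ=(2.9375−0.0000)/(35.7075−24.5295)=0.2628; B=V−Δ·S=-6.1392
Node (0,0) S=27.0000: V=(p*·2.0205+(1−p*)·0.0000)/1.05=1.3898; Δ=(2.0205−0.0000)/(31.0500−21.3300)=0.2079; B=V−Δ·S=-4.2227
Check: Δ(0,0)·S0 + B(0,0) = 1.3898 = V0.

(0,0): Delta=0.2079 Bond=-4.2227
(1,0): Delta=0.0000 Bond=0.0000
(1,1): Delta=0.2628 Bond=-6.1392
V0=1.3898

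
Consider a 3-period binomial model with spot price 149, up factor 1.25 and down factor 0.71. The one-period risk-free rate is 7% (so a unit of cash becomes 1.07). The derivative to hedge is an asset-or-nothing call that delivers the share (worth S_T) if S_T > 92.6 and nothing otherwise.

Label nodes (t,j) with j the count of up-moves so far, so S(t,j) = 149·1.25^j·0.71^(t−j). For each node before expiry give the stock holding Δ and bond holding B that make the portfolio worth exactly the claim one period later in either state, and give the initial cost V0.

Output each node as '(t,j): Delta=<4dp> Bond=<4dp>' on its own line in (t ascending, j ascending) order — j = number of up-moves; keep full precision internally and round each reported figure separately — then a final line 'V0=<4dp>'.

Risk-neutral probability p* = (R−d)/(u−d) = (1.07−0.71)/(1.25−0.71) = 0.6667.
Terminal payoffs: V(3,0)=0.0000, V(3,1)=93.8886, V(3,2)=165.2969, V(3,3)=291.0156
  t=2,j=0: stock 75.1109 → up 93.8886 (V=93.8886), down 53.3287 (V=0.0000). Price 58.4976; hedge Δ=2.3148, bond B=-115.3702.
  t=2,j=1: stock 132.2375 → up 165.2969 (V=165.2969), down 93.8886 (V=93.8886). Price 132.2375; hedge Δ=1.0000, bond B=0.0000.
  t=2,j=2: stock 232.8125 → up 291.0156 (V=291.0156), down 165.2969 (V=165.2969). Price 232.8125; hedge Δ=1.0000, bond B=0.0000.
  t=1,j=0: stock 105.7900 → up 132.2375 (V=132.2375), down 75.1109 (V=58.4976). Price 100.6145; hedge Δ=1.2908, bond B=-35.9409.
  t=1,j=1: stock 186.2500 → up 232.8125 (V=232.8125), down 132.2375 (V=132.2375). Price 186.2500; hedge Δ=1.0000, bond B=0.0000.
  t=0,j=0: stock 149.0000 → up 186.2500 (V=186.2500), down 105.7900 (V=100.6145). Price 147.3877; hedge Δ=1.0643, bond B=-11.1965.
Root portfolio cost Δ·149+B reproduces V0=147.3877.

(0,0): Delta=1.0643 Bond=-11.1965
(1,0): Delta=1.2908 Bond=-35.9409
(1,1): Delta=1.0000 Bond=0.0000
(2,0): Delta=2.3148 Bond=-115.3702
(2,1): Delta=1.0000 Bond=0.0000
(2,2): Delta=1.0000 Bond=0.0000
V0=147.3877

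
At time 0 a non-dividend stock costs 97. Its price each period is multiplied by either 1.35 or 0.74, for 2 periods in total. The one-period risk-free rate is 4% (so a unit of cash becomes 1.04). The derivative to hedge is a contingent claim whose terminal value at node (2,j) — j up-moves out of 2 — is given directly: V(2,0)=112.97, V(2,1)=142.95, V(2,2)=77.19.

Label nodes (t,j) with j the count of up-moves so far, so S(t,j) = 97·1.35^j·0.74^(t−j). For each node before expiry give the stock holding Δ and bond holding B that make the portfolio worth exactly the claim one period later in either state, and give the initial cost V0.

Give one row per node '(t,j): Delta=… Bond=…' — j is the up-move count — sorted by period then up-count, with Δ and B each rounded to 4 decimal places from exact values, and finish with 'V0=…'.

Since d<R<u, set p* = (R−d)/(u−d) = 0.4918; price each node as the discounted p*-expectation of its children.
At expiry t=2: V(2,0)=112.9700, V(2,1)=142.9500, V(2,2)=77.1900
  t=1,j=0: stock 71.7800 → up 96.9030 (V=142.9500), down 53.1172 (V=112.9700). Price 122.8022; hedge Δ=0.6847, bond B=73.6546.
  t=1,j=1: stock 130.9500 → up 176.7825 (V=77.1900), down 96.9030 (V=142.9500). Price 106.3548; hedge Δ=-0.8232, bond B=214.1581.
  t=0,j=0: stock 97.0000 → up 130.9500 (V=106.3548), down 71.7800 (V=122.8022). Price 110.3013; hedge Δ=-0.2780, bond B=137.2641.
Root portfolio cost Δ·97+B reproduces V0=110.3013.

(0,0): Delta=-0.2780 Bond=137.2641
(1,0): Delta=0.6847 Bond=73.6546
(1,1): Delta=-0.8232 Bond=214.1581
V0=110.3013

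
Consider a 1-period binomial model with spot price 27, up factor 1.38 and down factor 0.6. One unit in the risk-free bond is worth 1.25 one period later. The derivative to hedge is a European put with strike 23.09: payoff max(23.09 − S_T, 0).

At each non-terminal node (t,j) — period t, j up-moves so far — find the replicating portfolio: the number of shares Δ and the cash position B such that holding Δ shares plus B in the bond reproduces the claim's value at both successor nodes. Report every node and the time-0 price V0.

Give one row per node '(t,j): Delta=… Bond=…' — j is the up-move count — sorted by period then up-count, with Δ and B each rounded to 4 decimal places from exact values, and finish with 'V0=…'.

The replicating-portfolio and risk-neutral prices coincide; use p* = (1.25−0.6)/(1.38−0.6) = 0.8333 for the latter.
Terminal values V(1,·): V(1,0)=6.8900, V(1,1)=0.0000
  t=0,j=0: stock 27.0000 → up 37.2600 (V=0.0000), down 16.2000 (V=6.8900). Price 0.9187; hedge Δ=-0.3272, bond B=9.7520.
Root portfolio cost Δ·27+B reproduces V0=0.9187.

(0,0): Delta=-0.3272 Bond=9.7520
V0=0.9187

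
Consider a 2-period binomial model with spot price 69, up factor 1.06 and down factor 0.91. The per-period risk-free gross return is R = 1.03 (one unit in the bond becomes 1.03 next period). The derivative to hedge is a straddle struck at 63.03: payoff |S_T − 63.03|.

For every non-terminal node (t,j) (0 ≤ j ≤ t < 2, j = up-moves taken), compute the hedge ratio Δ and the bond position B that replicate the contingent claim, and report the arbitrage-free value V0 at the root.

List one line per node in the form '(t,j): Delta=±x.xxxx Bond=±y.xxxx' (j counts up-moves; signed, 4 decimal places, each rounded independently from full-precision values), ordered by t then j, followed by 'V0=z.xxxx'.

(0,0): Delta=0.7790 Bond=-43.7155
(1,0): Delta=-0.2510 Bond=19.6416
(1,1): Delta=1.0000 Bond=-61.1942
V0=10.0324

Under the risk-neutral measure, an up-move has probability p* = (R−d)/(u−d) = 0.8000 and values discount at R = 1.03.
Terminal payoffs: V(2,0)=5.8911, V(2,1)=3.5274, V(2,2)=14.4984
  t=1,j=0: stock 62.7900 → up 66.5574 (V=3.5274), down 57.1389 (V=5.8911). Price 3.8836; hedge Δ=-0.2510, bond B=19.6416.
  t=1,j=1: stock 73.1400 → up 77.5284 (V=14.4984), down 66.5574 (V=3.5274). Price 11.9458; hedge Δ=1.0000, bond B=-61.1942.
  t=0,j=0: stock 69.0000 → up 73.1400 (V=11.9458), down 62.7900 (V=3.8836). Price 10.0324; hedge Δ=0.7790, bond B=-43.7155.
Root portfolio cost Δ·69+B reproduces V0=10.0324.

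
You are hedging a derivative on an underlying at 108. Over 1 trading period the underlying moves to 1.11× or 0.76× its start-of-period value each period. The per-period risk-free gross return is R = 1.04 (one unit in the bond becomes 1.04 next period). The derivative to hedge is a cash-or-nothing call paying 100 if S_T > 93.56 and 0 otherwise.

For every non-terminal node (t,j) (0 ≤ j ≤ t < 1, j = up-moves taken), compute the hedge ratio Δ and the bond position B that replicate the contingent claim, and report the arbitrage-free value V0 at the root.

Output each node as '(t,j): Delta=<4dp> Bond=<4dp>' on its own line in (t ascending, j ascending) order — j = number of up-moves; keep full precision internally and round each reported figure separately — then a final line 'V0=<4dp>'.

(0,0): Delta=2.6455 Bond=-208.7912
V0=76.9231

Under the risk-neutral measure, an up-move has probability p* = (R−d)/(u−d) = 0.8000 and values discount at R = 1.04.
Terminal payoffs: V(1,0)=0.0000, V(1,1)=100.0000
  t=0,j=0: stock 108.0000 → up 119.8800 (V=100.0000), down 82.0800 (V=0.0000). Price 76.9231; hedge Δ=2.6455, bond B=-208.7912.
Check: Δ(0,0)·S0 + B(0,0) = 76.9231 = V0.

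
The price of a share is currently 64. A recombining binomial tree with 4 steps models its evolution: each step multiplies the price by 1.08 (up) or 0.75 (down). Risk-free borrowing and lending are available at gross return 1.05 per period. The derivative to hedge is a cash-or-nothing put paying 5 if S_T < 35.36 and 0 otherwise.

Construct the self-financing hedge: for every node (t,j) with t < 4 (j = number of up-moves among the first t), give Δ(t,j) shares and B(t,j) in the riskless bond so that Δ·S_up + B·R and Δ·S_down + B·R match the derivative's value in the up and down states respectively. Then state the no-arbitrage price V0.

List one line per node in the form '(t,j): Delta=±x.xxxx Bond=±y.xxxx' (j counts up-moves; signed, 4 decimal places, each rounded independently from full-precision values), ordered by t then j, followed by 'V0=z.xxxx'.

(0,0): Delta=-0.0046 Bond=0.3065
(1,0): Delta=-0.0473 Bond=2.3721
(1,1): Delta=-0.0016 Bond=0.1168
(2,0): Delta=-0.3644 Bond=13.9053
(2,1): Delta=-0.0253 Bond=1.3493
(2,2): Delta=0.0000 Bond=0.0000
(3,0): Delta=0.0000 Bond=4.7619
(3,1): Delta=-0.3897 Bond=15.5844
(3,2): Delta=0.0000 Bond=0.0000
(3,3): Delta=0.0000 Bond=0.0000
V0=0.0115

The replicating-portfolio and risk-neutral prices coincide; use p* = (1.05−0.75)/(1.08−0.75) = 0.9091 for the latter.
Terminal payoffs: V(4,0)=5.0000, V(4,1)=5.0000, V(4,2)=0.0000, V(4,3)=0.0000, V(4,4)=0.0000
Node (3,0) S=27.0000: V=(p*·5.0000+(1−p*)·5.0000)/1.05=4.7619; Δ=(5.0000−5.0000)/(29.1600−20.2500)=0.0000; B=V−Δ·S=4.7619
Node (3,1) S=38.8800: V=(p*·0.0000+(1−p*)·5.0000)/1.05=0.4329; Δ=(0.0000−5.0000)/(41.9904−29.1600)=-0.3897; B=V−Δ·S=15.5844
Node (3,2) S=55.9872: V=(p*·0.0000+(1−p*)·0.0000)/1.05=0.0000; Δ=(0.0000−0.0000)/(60.4662−41.9904)=0.0000; B=V−Δ·S=0.0000
Node (3,3) S=80.6216: V=(p*·0.0000+(1−p*)·0.0000)/1.05=0.0000; Δ=(0.0000−0.0000)/(87.0713−60.4662)=0.0000; B=V−Δ·S=0.0000
Node (2,0) S=36.0000: V=(p*·0.4329+(1−p*)·4.7619)/1.05=0.7871; Δ=(0.4329−4.7619)/(38.8800−27.0000)=-0.3644; B=V−Δ·S=13.9053
Node (2,1) S=51.8400: V=(p*·0.0000+(1−p*)·0.4329)/1.05=0.0375; Δ=(0.0000−0.4329)/(55.9872−38.8800)=-0.0253; B=V−Δ·S=1.3493
Node (2,2) S=74.6496: V=(p*·0.0000+(1−p*)·0.0000)/1.05=0.0000; Δ=(0.0000−0.0000)/(80.6216−55.9872)=0.0000; B=V−Δ·S=0.0000
Node (1,0) S=48.0000: V=(p*·0.0375+(1−p*)·0.7871)/1.05=0.1006; Δ=(0.0375−0.7871)/(51.8400−36.0000)=-0.0473; B=V−Δ·S=2.3721
Node (1,1) S=69.1200: V=(p*·0.0000+(1−p*)·0.0375)/1.05=0.0032; Δ=(0.0000−0.0375)/(74.6496−51.8400)=-0.0016; B=V−Δ·S=0.1168
Node (0,0) S=64.0000: V=(p*·0.0032+(1−p*)·0.1006)/1.05=0.0115; Δ=(0.0032−0.1006)/(69.1200−48.0000)=-0.0046; B=V−Δ·S=0.3065
Check: Δ(0,0)·S0 + B(0,0) = 0.0115 = V0.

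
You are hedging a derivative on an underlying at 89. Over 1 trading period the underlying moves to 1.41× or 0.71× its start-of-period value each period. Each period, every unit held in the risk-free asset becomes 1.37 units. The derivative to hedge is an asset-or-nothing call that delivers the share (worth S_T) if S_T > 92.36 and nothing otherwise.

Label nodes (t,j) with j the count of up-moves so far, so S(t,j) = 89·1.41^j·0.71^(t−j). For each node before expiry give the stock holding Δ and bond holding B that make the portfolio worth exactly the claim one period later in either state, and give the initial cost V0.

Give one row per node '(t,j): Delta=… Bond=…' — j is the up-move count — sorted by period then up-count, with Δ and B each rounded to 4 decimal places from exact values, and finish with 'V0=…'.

(0,0): Delta=2.0143 Bond=-92.9071
V0=86.3643

The replicating-portfolio and risk-neutral prices coincide; use p* = (1.37−0.71)/(1.41−0.71) = 0.9429 for the latter.
At expiry t=1: V(1,0)=0.0000, V(1,1)=125.4900
Node (0,0) S=89.0000: V=(p*·125.4900+(1−p*)·0.0000)/1.37=86.3643; Δ=(125.4900−0.0000)/(125.4900−63.1900)=2.0143; B=V−Δ·S=-92.9071
The time-0 hedge costs 86.3643, which is the no-arbitrage price.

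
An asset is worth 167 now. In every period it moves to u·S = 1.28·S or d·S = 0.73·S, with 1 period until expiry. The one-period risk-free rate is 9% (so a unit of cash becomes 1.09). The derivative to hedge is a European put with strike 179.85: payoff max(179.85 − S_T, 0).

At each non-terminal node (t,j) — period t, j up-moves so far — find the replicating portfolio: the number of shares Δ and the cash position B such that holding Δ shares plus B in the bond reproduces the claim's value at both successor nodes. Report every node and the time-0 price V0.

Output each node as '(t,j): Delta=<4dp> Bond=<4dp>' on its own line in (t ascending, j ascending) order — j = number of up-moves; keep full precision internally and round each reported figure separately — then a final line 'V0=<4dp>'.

No-arbitrage ⇒ martingale measure with p* = (R−d)/(u−d) = 0.6545.
At expiry t=1: V(1,0)=57.9400, V(1,1)=0.0000
(0,0): S=167.0000. Δ = (V_up−V_dn)/(S_up−S_dn) = (0.0000−57.9400)/(213.7600−121.9100) = -0.6308. V = [p*·0.0000 + (1−p*)·57.9400]/1.09 = 18.3630. B = V − Δ·S = 123.7084.
Self-financing check: at every node Δ·S+B equals the discounted successor values.

(0,0): Delta=-0.6308 Bond=123.7084
V0=18.3630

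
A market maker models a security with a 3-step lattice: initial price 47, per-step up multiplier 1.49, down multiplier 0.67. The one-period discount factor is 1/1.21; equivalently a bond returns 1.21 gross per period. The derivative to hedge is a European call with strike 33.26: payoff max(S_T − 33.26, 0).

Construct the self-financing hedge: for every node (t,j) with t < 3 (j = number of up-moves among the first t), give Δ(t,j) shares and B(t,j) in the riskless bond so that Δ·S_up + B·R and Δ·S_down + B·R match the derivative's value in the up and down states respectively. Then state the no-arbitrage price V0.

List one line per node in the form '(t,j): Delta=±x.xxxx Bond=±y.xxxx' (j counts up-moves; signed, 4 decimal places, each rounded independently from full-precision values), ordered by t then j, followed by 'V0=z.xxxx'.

(0,0): Delta=0.9497 Bond=-15.7442
(1,0): Delta=0.7725 Bond=-13.4696
(1,1): Delta=0.9910 Bond=-21.9442
(2,0): Delta=0.0000 Bond=0.0000
(2,1): Delta=0.9526 Bond=-24.7492
(2,2): Delta=1.0000 Bond=-27.4876
V0=28.8925

Risk-neutral probability p* = (R−d)/(u−d) = (1.21−0.67)/(1.49−0.67) = 0.6585.
Payoff layer (t=3): V(3,0)=0.0000, V(3,1)=0.0000, V(3,2)=36.6509, V(3,3)=122.2136
(2,0): S=21.0983. Δ = (V_up−V_dn)/(S_up−S_dn) = (0.0000−0.0000)/(31.4365−14.1359) = 0.0000. V = [p*·0.0000 + (1−p*)·0.0000]/1.21 = 0.0000. B = V − Δ·S = 0.0000.
(2,1): S=46.9201. Δ = (V_up−V_dn)/(S_up−S_dn) = (36.6509−0.0000)/(69.9109−31.4365) = 0.9526. V = [p*·36.6509 + (1−p*)·0.0000]/1.21 = 19.9471. B = V − Δ·S = -24.7492.
(2,2): S=104.3447. Δ = (V_up−V_dn)/(S_up−S_dn) = (122.2136−36.6509)/(155.4736−69.9109) = 1.0000. V = [p*·122.2136 + (1−p*)·36.6509]/1.21 = 76.8571. B = V − Δ·S = -27.4876.
(1,0): S=31.4900. Δ = (V_up−V_dn)/(S_up−S_dn) = (19.9471−0.0000)/(46.9201−21.0983) = 0.7725. V = [p*·19.9471 + (1−p*)·0.0000]/1.21 = 10.8561. B = V − Δ·S = -13.4696.
(1,1): S=70.0300. Δ = (V_up−V_dn)/(S_up−S_dn) = (76.8571−19.9471)/(104.3447−46.9201) = 0.9910. V = [p*·76.8571 + (1−p*)·19.9471]/1.21 = 47.4582. B = V − Δ·S = -21.9442.
(0,0): S=47.0000. Δ = (V_up−V_dn)/(S_up−S_dn) = (47.4582−10.8561)/(70.0300−31.4900) = 0.9497. V = [p*·47.4582 + (1−p*)·10.8561]/1.21 = 28.8925. B = V − Δ·S = -15.7442.
Root portfolio cost Δ·47+B reproduces V0=28.8925.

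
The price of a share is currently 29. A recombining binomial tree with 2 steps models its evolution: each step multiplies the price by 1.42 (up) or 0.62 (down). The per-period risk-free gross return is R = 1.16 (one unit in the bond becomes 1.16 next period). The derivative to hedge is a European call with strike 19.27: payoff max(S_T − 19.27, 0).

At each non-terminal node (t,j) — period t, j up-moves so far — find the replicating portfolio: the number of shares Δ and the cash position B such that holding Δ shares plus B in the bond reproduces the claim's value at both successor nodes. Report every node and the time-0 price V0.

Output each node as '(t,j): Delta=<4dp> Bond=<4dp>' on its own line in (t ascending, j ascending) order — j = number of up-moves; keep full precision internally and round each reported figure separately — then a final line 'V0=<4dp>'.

No-arbitrage ⇒ martingale measure with p* = (R−d)/(u−d) = 0.6750.
Payoff layer (t=2): V(2,0)=0.0000, V(2,1)=6.2616, V(2,2)=39.2056
(1,0): S=17.9800. Δ = (V_up−V_dn)/(S_up−S_dn) = (6.2616−0.0000)/(25.5316−11.1476) = 0.4353. V = [p*·6.2616 + (1−p*)·0.0000]/1.16 = 3.6436. B = V − Δ·S = -4.1834.
(1,1): S=41.1800. Δ = (V_up−V_dn)/(S_up−S_dn) = (39.2056−6.2616)/(58.4756−25.5316) = 1.0000. V = [p*·39.2056 + (1−p*)·6.2616]/1.16 = 24.5679. B = V − Δ·S = -16.6121.
(0,0): S=29.0000. Δ = (V_up−V_dn)/(S_up−S_dn) = (24.5679−3.6436)/(41.1800−17.9800) = 0.9019. V = [p*·24.5679 + (1−p*)·3.6436]/1.16 = 15.3168. B = V − Δ·S = -10.8386.
The time-0 hedge costs 15.3168, which is the no-arbitrage price.

(0,0): Delta=0.9019 Bond=-10.8386
(1,0): Delta=0.4353 Bond=-4.1834
(1,1): Delta=1.0000 Bond=-16.6121
V0=15.3168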